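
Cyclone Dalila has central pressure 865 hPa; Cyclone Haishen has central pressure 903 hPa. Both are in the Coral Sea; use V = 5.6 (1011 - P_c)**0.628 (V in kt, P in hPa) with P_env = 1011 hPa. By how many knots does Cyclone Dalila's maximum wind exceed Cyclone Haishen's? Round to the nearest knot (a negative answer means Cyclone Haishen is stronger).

22 kt

Cyclone Dalila: ΔP = 146; V ≈ 5.6 × 146^0.628 ≈ 128.06 kt.
Cyclone Haishen: ΔP = 108; V ≈ 5.6 × 108^0.628 ≈ 105.97 kt.
Difference ≈ 128.06 − 105.97 = 22.09 → 22 kt.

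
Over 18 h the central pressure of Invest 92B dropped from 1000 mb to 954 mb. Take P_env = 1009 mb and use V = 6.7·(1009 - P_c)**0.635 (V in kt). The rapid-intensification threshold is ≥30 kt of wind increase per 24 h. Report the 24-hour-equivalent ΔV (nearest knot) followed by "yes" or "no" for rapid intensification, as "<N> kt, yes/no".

78 kt, yes

V₁: ΔP = 9, V ≈ 6.7 × 9^0.635 ≈ 27.04 kt.
V₂: ΔP = 55, V ≈ 6.7 × 55^0.635 ≈ 85.35 kt.
ΔV over 18 h = 58.31 kt → 24 h equivalent = 58.31 × 24/18 ≈ 77.75 kt.
78 kt ≥ 30 kt ⇒ rapid intensification.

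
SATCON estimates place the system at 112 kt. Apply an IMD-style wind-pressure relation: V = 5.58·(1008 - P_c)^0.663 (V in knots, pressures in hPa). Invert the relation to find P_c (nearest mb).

916 mb

ΔP = (V / 5.58)^(1/0.663) = (112/5.58)^1.508.
112/5.58 = 20.072; 20.072^1.508 ≈ 92.19 mb.
P_c = 1008 − 92.19 = 915.81 ≈ 916 mb.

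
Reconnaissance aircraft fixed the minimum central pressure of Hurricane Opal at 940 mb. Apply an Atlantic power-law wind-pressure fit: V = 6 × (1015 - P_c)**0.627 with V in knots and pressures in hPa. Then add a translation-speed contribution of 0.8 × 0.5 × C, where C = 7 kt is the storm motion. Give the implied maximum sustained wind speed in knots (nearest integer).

ΔP = 1015 − 940 = 75 mb.
75^0.627 ≈ 14.985.
V ≈ 6 × 14.985 ≈ 89.9 kt.
Translation term: 0.8 × 0.5 × 7 = 2.8 kt.
Corrected V ≈ 92.7 kt → 93 kt.

93 kt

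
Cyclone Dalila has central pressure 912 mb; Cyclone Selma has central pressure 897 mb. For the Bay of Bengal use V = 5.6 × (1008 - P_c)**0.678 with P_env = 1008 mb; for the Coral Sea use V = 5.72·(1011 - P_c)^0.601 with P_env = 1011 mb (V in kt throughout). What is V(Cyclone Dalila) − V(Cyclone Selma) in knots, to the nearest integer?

Cyclone Dalila: ΔP = 96; V ≈ 5.6 × 96^0.678 ≈ 123.64 kt.
Cyclone Selma: ΔP = 114; V ≈ 5.72 × 114^0.601 ≈ 98.54 kt.
Difference ≈ 123.64 − 98.54 = 25.10 → 25 kt.

25 kt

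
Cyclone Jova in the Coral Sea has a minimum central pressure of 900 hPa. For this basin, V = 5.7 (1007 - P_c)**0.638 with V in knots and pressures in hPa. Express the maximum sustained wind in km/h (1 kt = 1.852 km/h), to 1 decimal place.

208.1 km/h

ΔP = 1007 − 900 = 107 hPa.
V ≈ 5.7 × 107^0.638 = 5.7 × 19.713 ≈ 112.363 kt.
112.363 × 1.852 ≈ 208.10 km/h → 208.1 km/h.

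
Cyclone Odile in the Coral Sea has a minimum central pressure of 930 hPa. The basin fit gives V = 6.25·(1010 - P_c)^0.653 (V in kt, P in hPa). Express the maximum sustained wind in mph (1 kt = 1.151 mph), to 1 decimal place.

ΔP = 1010 − 930 = 80 hPa.
V ≈ 6.25 × 80^0.653 = 6.25 × 17.487 ≈ 109.294 kt.
109.294 × 1.151 ≈ 125.80 mph → 125.8 mph.

125.8 mph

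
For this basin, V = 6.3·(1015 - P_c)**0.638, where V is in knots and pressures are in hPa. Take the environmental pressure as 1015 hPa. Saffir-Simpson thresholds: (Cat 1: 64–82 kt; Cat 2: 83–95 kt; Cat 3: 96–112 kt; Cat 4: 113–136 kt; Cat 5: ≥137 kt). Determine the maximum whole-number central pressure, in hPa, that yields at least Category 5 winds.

890 hPa

Category 5 begins at V = 137 kt.
Required ΔP = (137/6.3)^(1/0.638) = 21.746^1.567 ≈ 124.80 hPa.
P_c ≤ 1015 − 124.80 = 890.20, so the highest integer P_c is 890 hPa.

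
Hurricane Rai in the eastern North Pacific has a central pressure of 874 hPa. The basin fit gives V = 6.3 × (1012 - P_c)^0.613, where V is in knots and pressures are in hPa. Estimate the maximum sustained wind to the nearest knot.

ΔP = 1012 − 874 = 138 hPa.
138^0.613 ≈ 20.500.
V ≈ 6.3 × 20.500 ≈ 129.1 kt.

129 kt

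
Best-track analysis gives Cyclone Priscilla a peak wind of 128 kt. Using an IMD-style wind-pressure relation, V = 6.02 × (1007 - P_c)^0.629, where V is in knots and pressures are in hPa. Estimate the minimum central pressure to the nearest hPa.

ΔP = (V / 6.02)^(1/0.629) = (128/6.02)^1.590.
128/6.02 = 21.262; 21.262^1.590 ≈ 129.02 hPa.
P_c = 1007 − 129.02 = 877.98 ≈ 878 hPa.

878 hPa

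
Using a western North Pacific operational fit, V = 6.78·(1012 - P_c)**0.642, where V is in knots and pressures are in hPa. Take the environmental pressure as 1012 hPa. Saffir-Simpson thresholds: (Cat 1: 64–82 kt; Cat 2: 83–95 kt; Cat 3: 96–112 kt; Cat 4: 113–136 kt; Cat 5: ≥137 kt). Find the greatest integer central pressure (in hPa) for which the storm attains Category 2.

Category 2 begins at V = 83 kt.
Required ΔP = (83/6.78)^(1/0.642) = 12.242^1.558 ≈ 49.48 hPa.
P_c ≤ 1012 − 49.48 = 962.52, so the highest integer P_c is 962 hPa.

962 hPa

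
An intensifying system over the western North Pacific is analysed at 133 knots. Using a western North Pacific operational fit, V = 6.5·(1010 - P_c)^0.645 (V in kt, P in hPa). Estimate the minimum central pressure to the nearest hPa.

ΔP = (V / 6.5)^(1/0.645) = (133/6.5)^1.550.
133/6.5 = 20.462; 20.462^1.550 ≈ 107.76 hPa.
P_c = 1010 − 107.76 = 902.24 ≈ 902 hPa.

902 hPa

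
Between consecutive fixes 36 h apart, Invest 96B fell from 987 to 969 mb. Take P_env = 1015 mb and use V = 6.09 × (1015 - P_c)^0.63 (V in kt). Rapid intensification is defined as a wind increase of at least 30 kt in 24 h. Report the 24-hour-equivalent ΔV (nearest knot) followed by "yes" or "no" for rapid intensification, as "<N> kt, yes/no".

V₁: ΔP = 28, V ≈ 6.09 × 28^0.63 ≈ 49.70 kt.
V₂: ΔP = 46, V ≈ 6.09 × 46^0.63 ≈ 67.94 kt.
ΔV over 36 h = 18.24 kt → 24 h equivalent = 18.24 × 24/36 ≈ 12.16 kt.
12 kt < 30 kt ⇒ not rapid intensification.

12 kt, no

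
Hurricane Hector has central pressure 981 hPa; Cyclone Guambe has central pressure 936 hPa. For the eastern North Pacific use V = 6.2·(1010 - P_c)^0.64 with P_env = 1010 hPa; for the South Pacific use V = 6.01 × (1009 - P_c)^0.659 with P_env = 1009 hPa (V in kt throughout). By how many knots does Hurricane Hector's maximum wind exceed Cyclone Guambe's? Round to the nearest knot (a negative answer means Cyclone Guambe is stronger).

-48 kt

Hurricane Hector: ΔP = 29; V ≈ 6.2 × 29^0.64 ≈ 53.50 kt.
Cyclone Guambe: ΔP = 73; V ≈ 6.01 × 73^0.659 ≈ 101.58 kt.
Difference ≈ 53.50 − 101.58 = -48.08 → -48 kt.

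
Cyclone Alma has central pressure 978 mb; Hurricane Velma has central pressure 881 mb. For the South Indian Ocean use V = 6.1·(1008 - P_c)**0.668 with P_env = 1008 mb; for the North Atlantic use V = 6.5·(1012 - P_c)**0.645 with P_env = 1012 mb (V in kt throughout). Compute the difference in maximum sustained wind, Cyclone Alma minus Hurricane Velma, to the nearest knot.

-92 kt

Cyclone Alma: ΔP = 30; V ≈ 6.1 × 30^0.668 ≈ 59.16 kt.
Hurricane Velma: ΔP = 131; V ≈ 6.5 × 131^0.645 ≈ 150.85 kt.
Difference ≈ 59.16 − 150.85 = -91.69 → -92 kt.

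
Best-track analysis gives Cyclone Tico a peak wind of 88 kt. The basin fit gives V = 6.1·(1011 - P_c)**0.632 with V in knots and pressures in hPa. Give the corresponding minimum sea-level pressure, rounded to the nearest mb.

ΔP = (V / 6.1)^(1/0.632) = (88/6.1)^1.582.
88/6.1 = 14.426; 14.426^1.582 ≈ 68.25 mb.
P_c = 1011 − 68.25 = 942.75 ≈ 943 mb.

943 mb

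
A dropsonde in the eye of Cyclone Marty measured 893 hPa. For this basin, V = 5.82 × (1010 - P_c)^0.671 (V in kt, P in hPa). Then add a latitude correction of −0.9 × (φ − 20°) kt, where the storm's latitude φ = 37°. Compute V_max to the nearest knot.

ΔP = 1010 − 893 = 117 hPa.
117^0.671 ≈ 24.420.
V ≈ 5.82 × 24.420 ≈ 142.1 kt.
Latitude correction: −0.9 × (37 − 20) = -15.3 kt.
Corrected V ≈ 126.8 kt → 127 kt.

127 kt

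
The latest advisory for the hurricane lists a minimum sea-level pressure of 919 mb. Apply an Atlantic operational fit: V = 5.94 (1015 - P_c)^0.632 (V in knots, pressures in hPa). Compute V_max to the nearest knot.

ΔP = 1015 − 919 = 96 mb.
96^0.632 ≈ 17.898.
V ≈ 5.94 × 17.898 ≈ 106.3 kt.

106 kt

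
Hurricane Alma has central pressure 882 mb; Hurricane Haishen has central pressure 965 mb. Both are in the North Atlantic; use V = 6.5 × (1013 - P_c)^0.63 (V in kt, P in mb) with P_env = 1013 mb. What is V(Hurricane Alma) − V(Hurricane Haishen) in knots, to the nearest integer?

66 kt

Hurricane Alma: ΔP = 131; V ≈ 6.5 × 131^0.63 ≈ 140.21 kt.
Hurricane Haishen: ΔP = 48; V ≈ 6.5 × 48^0.63 ≈ 74.49 kt.
Difference ≈ 140.21 − 74.49 = 65.72 → 66 kt.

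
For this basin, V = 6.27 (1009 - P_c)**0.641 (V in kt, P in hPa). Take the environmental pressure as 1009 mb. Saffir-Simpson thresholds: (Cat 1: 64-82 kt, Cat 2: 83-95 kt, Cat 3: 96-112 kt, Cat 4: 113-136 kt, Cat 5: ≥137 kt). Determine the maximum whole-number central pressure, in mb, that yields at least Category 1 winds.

971 mb

Category 1 begins at V = 64 kt.
Required ΔP = (64/6.27)^(1/0.641) = 10.207^1.560 ≈ 37.49 mb.
P_c ≤ 1009 − 37.49 = 971.51, so the highest integer P_c is 971 mb.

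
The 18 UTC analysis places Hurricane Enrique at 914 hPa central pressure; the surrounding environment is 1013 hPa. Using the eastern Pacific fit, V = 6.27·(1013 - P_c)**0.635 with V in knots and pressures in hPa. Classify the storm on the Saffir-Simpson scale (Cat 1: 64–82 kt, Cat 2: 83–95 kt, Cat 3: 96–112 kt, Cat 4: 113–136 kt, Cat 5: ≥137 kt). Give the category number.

4

ΔP = 1013 − 914 = 99 hPa.
V ≈ 6.27 × 99^0.635 = 6.27 × 18.50 ≈ 116 kt.
116 kt falls in the Category 4 band.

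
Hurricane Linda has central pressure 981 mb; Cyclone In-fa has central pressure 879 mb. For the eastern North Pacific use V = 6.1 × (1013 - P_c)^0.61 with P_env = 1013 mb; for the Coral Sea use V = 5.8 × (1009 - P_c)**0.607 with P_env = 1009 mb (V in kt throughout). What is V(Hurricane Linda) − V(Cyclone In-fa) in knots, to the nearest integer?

-61 kt

Hurricane Linda: ΔP = 32; V ≈ 6.1 × 32^0.61 ≈ 50.52 kt.
Cyclone In-fa: ΔP = 130; V ≈ 5.8 × 130^0.607 ≈ 111.32 kt.
Difference ≈ 50.52 − 111.32 = -60.80 → -61 kt.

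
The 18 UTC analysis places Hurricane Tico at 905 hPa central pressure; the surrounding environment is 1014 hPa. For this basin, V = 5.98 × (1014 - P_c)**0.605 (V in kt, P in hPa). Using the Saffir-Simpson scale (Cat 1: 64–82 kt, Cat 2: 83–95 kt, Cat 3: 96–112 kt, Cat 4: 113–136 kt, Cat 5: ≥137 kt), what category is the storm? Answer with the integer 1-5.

ΔP = 1014 − 905 = 109 hPa.
V ≈ 5.98 × 109^0.605 = 5.98 × 17.09 ≈ 102 kt.
102 kt falls in the Category 3 band.

3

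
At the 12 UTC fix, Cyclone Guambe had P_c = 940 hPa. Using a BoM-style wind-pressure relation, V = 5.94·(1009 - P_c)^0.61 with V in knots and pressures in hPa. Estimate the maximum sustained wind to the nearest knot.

79 kt

ΔP = 1009 − 940 = 69 hPa.
69^0.61 ≈ 13.234.
V ≈ 5.94 × 13.234 ≈ 78.6 kt.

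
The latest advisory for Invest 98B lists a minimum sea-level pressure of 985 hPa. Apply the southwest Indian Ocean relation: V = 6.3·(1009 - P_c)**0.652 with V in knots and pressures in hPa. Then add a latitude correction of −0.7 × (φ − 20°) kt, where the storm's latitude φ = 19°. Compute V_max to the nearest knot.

51 kt

ΔP = 1009 − 985 = 24 hPa.
24^0.652 ≈ 7.941.
V ≈ 6.3 × 7.941 ≈ 50.0 kt.
Latitude correction: −0.7 × (19 − 20) = 0.7 kt.
Corrected V ≈ 50.7 kt → 51 kt.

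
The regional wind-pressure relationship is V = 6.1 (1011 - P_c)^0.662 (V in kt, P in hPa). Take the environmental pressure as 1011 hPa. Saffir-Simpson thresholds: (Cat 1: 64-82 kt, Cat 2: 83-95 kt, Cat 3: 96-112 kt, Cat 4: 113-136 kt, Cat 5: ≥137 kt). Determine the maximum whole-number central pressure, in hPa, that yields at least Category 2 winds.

959 hPa

Category 2 begins at V = 83 kt.
Required ΔP = (83/6.1)^(1/0.662) = 13.607^1.511 ≈ 51.60 hPa.
P_c ≤ 1011 − 51.60 = 959.40, so the highest integer P_c is 959 hPa.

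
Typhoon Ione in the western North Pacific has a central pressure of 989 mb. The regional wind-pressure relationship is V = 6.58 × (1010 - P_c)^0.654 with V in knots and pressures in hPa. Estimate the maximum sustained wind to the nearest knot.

ΔP = 1010 − 989 = 21 mb.
21^0.654 ≈ 7.324.
V ≈ 6.58 × 7.324 ≈ 48.2 kt.

48 kt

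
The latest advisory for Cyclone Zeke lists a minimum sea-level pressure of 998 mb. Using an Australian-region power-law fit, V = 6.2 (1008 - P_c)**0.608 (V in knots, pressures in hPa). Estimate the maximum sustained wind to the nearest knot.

ΔP = 1008 − 998 = 10 mb.
10^0.608 ≈ 4.055.
V ≈ 6.2 × 4.055 ≈ 25.1 kt.

25 kt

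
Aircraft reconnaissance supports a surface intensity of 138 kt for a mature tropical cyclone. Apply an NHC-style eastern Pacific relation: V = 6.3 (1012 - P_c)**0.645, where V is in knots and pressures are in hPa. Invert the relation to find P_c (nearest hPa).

ΔP = (V / 6.3)^(1/0.645) = (138/6.3)^1.550.
138/6.3 = 21.905; 21.905^1.550 ≈ 119.77 hPa.
P_c = 1012 − 119.77 = 892.23 ≈ 892 hPa.

892 hPa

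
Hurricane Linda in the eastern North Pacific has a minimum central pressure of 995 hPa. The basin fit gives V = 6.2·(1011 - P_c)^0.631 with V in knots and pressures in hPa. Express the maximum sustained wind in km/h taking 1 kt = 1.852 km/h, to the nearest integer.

ΔP = 1011 − 995 = 16 hPa.
V ≈ 6.2 × 16^0.631 = 6.2 × 5.752 ≈ 35.661 kt.
35.661 × 1.852 ≈ 66.04 km/h → 66 km/h.

66 km/h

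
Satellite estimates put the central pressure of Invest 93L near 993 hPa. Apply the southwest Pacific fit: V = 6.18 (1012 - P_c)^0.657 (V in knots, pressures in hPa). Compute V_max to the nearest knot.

ΔP = 1012 − 993 = 19 hPa.
19^0.657 ≈ 6.921.
V ≈ 6.18 × 6.921 ≈ 42.8 kt.

43 kt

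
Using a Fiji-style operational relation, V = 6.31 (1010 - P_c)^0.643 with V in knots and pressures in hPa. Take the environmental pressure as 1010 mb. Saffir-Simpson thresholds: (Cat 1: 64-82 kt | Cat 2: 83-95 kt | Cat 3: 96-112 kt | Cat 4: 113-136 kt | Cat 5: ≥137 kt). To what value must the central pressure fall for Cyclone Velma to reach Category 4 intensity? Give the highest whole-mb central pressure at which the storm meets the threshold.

921 mb

Category 4 begins at V = 113 kt.
Required ΔP = (113/6.31)^(1/0.643) = 17.908^1.555 ≈ 88.87 mb.
P_c ≤ 1010 − 88.87 = 921.13, so the highest integer P_c is 921 mb.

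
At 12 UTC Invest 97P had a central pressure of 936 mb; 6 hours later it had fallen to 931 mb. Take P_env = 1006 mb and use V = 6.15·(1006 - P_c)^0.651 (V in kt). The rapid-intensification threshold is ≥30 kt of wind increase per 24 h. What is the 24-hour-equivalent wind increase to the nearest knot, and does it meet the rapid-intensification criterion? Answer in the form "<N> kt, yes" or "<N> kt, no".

18 kt, no

V₁: ΔP = 70, V ≈ 6.15 × 70^0.651 ≈ 97.73 kt.
V₂: ΔP = 75, V ≈ 6.15 × 75^0.651 ≈ 102.22 kt.
ΔV over 6 h = 4.49 kt → 24 h equivalent = 4.49 × 24/6 ≈ 17.96 kt.
18 kt < 30 kt ⇒ not rapid intensification.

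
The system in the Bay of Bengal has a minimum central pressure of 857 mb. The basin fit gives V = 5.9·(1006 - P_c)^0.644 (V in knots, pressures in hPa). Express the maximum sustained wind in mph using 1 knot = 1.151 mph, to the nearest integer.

ΔP = 1006 − 857 = 149 mb.
V ≈ 5.9 × 149^0.644 = 5.9 × 25.092 ≈ 148.042 kt.
148.042 × 1.151 ≈ 170.40 mph → 170 mph.

170 mph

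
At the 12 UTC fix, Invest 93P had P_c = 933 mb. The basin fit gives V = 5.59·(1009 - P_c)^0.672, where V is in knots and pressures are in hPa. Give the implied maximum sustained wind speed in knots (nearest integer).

ΔP = 1009 − 933 = 76 mb.
76^0.672 ≈ 18.361.
V ≈ 5.59 × 18.361 ≈ 102.6 kt.

103 kt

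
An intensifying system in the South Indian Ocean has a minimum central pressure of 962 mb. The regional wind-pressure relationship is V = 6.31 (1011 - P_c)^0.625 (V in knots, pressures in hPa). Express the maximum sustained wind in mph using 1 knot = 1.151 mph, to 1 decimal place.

ΔP = 1011 − 962 = 49 mb.
V ≈ 6.31 × 49^0.625 = 6.31 × 11.386 ≈ 71.846 kt.
71.846 × 1.151 ≈ 82.69 mph → 82.7 mph.

82.7 mph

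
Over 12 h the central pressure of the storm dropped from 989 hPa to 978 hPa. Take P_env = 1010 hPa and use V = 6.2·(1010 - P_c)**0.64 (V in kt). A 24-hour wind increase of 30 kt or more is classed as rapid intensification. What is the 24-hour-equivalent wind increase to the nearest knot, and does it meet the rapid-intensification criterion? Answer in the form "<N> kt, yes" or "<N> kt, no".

V₁: ΔP = 21, V ≈ 6.2 × 21^0.64 ≈ 43.51 kt.
V₂: ΔP = 32, V ≈ 6.2 × 32^0.64 ≈ 56.98 kt.
ΔV over 12 h = 13.47 kt → 24 h equivalent = 13.47 × 24/12 ≈ 26.94 kt.
27 kt < 30 kt ⇒ not rapid intensification.

27 kt, no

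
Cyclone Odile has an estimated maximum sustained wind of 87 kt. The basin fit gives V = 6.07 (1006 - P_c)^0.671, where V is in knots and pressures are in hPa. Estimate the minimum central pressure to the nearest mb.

953 mb

ΔP = (V / 6.07)^(1/0.671) = (87/6.07)^1.490.
87/6.07 = 14.333; 14.333^1.490 ≈ 52.88 mb.
P_c = 1006 − 52.88 = 953.12 ≈ 953 mb.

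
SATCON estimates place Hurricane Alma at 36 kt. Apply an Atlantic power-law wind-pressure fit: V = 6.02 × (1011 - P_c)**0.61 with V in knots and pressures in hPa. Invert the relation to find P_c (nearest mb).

992 mb

ΔP = (V / 6.02)^(1/0.61) = (36/6.02)^1.639.
36/6.02 = 5.980; 5.980^1.639 ≈ 18.76 mb.
P_c = 1011 − 18.76 = 992.24 ≈ 992 mb.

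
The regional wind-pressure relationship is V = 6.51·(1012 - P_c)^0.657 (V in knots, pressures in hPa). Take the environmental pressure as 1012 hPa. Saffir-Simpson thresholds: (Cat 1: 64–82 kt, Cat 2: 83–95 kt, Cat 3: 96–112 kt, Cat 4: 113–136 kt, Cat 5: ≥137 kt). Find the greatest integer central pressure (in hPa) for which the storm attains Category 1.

Category 1 begins at V = 64 kt.
Required ΔP = (64/6.51)^(1/0.657) = 9.831^1.522 ≈ 32.42 hPa.
P_c ≤ 1012 − 32.42 = 979.58, so the highest integer P_c is 979 hPa.

979 hPa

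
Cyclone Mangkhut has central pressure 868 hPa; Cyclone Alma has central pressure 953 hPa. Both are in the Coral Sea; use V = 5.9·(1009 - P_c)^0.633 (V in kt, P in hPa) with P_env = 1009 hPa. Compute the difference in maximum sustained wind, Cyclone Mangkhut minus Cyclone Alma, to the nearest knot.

Cyclone Mangkhut: ΔP = 141; V ≈ 5.9 × 141^0.633 ≈ 135.30 kt.
Cyclone Alma: ΔP = 56; V ≈ 5.9 × 56^0.633 ≈ 75.41 kt.
Difference ≈ 135.30 − 75.41 = 59.89 → 60 kt.

60 kt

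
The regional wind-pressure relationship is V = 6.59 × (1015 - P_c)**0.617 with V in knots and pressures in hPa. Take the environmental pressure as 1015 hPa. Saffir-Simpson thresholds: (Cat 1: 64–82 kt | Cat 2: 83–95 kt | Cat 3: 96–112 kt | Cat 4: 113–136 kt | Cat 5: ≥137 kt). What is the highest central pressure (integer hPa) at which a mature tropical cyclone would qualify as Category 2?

Category 2 begins at V = 83 kt.
Required ΔP = (83/6.59)^(1/0.617) = 12.595^1.621 ≈ 60.69 hPa.
P_c ≤ 1015 − 60.69 = 954.31, so the highest integer P_c is 954 hPa.

954 hPa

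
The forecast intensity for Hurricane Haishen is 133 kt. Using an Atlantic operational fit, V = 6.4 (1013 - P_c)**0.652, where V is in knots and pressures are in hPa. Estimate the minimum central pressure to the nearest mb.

908 mb

ΔP = (V / 6.4)^(1/0.652) = (133/6.4)^1.534.
133/6.4 = 20.781; 20.781^1.534 ≈ 104.95 mb.
P_c = 1013 − 104.95 = 908.05 ≈ 908 mb.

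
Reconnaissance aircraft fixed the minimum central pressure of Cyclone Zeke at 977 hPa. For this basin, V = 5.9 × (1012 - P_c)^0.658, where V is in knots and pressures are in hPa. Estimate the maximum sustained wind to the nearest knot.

61 kt

ΔP = 1012 − 977 = 35 hPa.
35^0.658 ≈ 10.375.
V ≈ 5.9 × 10.375 ≈ 61.2 kt.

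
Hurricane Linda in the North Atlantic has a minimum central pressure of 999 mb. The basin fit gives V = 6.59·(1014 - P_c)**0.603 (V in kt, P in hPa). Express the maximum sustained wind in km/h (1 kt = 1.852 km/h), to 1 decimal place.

62.5 km/h

ΔP = 1014 − 999 = 15 mb.
V ≈ 6.59 × 15^0.603 = 6.59 × 5.119 ≈ 33.734 kt.
33.734 × 1.852 ≈ 62.48 km/h → 62.5 km/h.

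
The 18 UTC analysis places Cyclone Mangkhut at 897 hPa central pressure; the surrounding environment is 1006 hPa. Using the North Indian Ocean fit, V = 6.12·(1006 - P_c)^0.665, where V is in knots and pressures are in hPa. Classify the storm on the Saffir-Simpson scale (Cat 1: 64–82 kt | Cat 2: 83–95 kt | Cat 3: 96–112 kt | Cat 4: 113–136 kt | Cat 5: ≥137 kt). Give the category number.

5

ΔP = 1006 − 897 = 109 hPa.
V ≈ 6.12 × 109^0.665 = 6.12 × 22.64 ≈ 139 kt.
139 kt falls in the Category 5 band.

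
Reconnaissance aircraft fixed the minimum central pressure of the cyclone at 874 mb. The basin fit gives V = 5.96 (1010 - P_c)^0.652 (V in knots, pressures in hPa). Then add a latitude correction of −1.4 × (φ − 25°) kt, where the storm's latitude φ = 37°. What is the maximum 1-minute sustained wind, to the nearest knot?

ΔP = 1010 − 874 = 136 mb.
136^0.652 ≈ 24.607.
V ≈ 5.96 × 24.607 ≈ 146.7 kt.
Latitude correction: −1.4 × (37 − 25) = -16.8 kt.
Corrected V ≈ 129.9 kt → 130 kt.

130 kt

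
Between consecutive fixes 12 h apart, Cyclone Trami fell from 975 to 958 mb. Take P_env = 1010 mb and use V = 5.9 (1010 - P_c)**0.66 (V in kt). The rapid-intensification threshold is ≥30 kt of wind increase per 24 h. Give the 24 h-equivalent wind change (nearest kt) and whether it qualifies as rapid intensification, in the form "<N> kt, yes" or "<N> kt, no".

V₁: ΔP = 35, V ≈ 5.9 × 35^0.66 ≈ 61.65 kt.
V₂: ΔP = 52, V ≈ 5.9 × 52^0.66 ≈ 80.06 kt.
ΔV over 12 h = 18.41 kt → 24 h equivalent = 18.41 × 24/12 ≈ 36.82 kt.
37 kt ≥ 30 kt ⇒ rapid intensification.

37 kt, yes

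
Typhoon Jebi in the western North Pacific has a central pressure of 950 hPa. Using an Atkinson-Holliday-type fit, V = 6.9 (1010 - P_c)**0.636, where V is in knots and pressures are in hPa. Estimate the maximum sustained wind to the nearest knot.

ΔP = 1010 − 950 = 60 hPa.
60^0.636 ≈ 13.518.
V ≈ 6.9 × 13.518 ≈ 93.3 kt.

93 kt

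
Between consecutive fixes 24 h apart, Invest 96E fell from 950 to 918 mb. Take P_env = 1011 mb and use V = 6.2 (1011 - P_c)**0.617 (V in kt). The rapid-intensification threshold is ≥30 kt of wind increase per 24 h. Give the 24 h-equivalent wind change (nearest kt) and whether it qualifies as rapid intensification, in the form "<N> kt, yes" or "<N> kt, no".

23 kt, no

V₁: ΔP = 61, V ≈ 6.2 × 61^0.617 ≈ 78.33 kt.
V₂: ΔP = 93, V ≈ 6.2 × 93^0.617 ≈ 101.61 kt.
ΔV over 24 h = 23.28 kt → 24 h equivalent = 23.28 × 24/24 ≈ 23.28 kt.
23 kt < 30 kt ⇒ not rapid intensification.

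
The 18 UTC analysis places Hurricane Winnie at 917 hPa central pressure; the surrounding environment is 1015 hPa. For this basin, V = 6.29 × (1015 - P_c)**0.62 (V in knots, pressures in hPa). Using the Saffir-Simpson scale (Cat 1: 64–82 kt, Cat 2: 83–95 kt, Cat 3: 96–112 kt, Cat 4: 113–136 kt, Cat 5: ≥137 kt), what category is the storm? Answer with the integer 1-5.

3

ΔP = 1015 − 917 = 98 hPa.
V ≈ 6.29 × 98^0.62 = 6.29 × 17.16 ≈ 108 kt.
108 kt falls in the Category 3 band.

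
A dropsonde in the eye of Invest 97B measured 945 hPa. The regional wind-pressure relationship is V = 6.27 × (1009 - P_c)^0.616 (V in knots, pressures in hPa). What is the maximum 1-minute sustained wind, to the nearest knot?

ΔP = 1009 − 945 = 64 hPa.
64^0.616 ≈ 12.960.
V ≈ 6.27 × 12.960 ≈ 81.3 kt.

81 kt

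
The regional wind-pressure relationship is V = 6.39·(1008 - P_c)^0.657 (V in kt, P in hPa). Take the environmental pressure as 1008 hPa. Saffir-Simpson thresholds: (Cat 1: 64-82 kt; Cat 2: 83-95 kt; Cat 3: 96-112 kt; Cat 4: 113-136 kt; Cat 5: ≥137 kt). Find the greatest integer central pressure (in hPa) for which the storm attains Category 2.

Category 2 begins at V = 83 kt.
Required ΔP = (83/6.39)^(1/0.657) = 12.989^1.522 ≈ 49.54 hPa.
P_c ≤ 1008 − 49.54 = 958.46, so the highest integer P_c is 958 hPa.

958 hPa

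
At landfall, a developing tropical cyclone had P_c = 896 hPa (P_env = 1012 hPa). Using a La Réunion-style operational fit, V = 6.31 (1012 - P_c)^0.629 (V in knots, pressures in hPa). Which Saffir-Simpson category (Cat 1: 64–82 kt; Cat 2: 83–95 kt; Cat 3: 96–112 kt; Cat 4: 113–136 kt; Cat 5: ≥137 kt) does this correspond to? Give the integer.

ΔP = 1012 − 896 = 116 hPa.
V ≈ 6.31 × 116^0.629 = 6.31 × 19.89 ≈ 125 kt.
125 kt falls in the Category 4 band.

4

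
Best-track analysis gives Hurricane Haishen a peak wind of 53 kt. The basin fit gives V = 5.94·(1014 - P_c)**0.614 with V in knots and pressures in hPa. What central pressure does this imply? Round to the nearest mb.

ΔP = (V / 5.94)^(1/0.614) = (53/5.94)^1.629.
53/5.94 = 8.923; 8.923^1.629 ≈ 35.32 mb.
P_c = 1014 − 35.32 = 978.68 ≈ 979 mb.

979 mb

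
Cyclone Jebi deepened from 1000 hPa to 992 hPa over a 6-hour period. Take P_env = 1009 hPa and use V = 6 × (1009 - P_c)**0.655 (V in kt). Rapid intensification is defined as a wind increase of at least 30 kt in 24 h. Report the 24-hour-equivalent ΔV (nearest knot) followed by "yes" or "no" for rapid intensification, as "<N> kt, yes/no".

52 kt, yes

V₁: ΔP = 9, V ≈ 6 × 9^0.655 ≈ 25.30 kt.
V₂: ΔP = 17, V ≈ 6 × 17^0.655 ≈ 38.38 kt.
ΔV over 6 h = 13.08 kt → 24 h equivalent = 13.08 × 24/6 ≈ 52.32 kt.
52 kt ≥ 30 kt ⇒ rapid intensification.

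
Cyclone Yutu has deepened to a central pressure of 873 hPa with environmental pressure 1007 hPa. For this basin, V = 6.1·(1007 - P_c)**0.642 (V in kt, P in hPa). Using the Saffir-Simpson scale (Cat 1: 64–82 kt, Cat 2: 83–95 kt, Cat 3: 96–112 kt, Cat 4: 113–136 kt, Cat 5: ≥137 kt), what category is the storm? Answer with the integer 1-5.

ΔP = 1007 − 873 = 134 hPa.
V ≈ 6.1 × 134^0.642 = 6.1 × 23.21 ≈ 142 kt.
142 kt falls in the Category 5 band.

5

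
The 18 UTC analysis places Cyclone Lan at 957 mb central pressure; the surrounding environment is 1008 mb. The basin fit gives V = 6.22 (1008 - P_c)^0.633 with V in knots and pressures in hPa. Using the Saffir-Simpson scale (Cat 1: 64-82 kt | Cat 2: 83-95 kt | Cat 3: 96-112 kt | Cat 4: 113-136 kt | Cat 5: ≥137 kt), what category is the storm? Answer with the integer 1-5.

1

ΔP = 1008 − 957 = 51 mb.
V ≈ 6.22 × 51^0.633 = 6.22 × 12.05 ≈ 75 kt.
75 kt falls in the Category 1 band.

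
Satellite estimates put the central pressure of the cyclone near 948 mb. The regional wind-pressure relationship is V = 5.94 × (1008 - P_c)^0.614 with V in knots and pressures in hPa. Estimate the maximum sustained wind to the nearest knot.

ΔP = 1008 − 948 = 60 mb.
60^0.614 ≈ 12.353.
V ≈ 5.94 × 12.353 ≈ 73.4 kt.

73 kt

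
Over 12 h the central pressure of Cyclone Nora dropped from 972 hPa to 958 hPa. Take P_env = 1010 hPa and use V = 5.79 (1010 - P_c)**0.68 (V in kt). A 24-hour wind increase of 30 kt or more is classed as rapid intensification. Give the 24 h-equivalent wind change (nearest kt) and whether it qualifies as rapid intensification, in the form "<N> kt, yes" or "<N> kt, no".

V₁: ΔP = 38, V ≈ 5.79 × 38^0.68 ≈ 68.70 kt.
V₂: ΔP = 52, V ≈ 5.79 × 52^0.68 ≈ 85.03 kt.
ΔV over 12 h = 16.33 kt → 24 h equivalent = 16.33 × 24/12 ≈ 32.66 kt.
33 kt ≥ 30 kt ⇒ rapid intensification.

33 kt, yes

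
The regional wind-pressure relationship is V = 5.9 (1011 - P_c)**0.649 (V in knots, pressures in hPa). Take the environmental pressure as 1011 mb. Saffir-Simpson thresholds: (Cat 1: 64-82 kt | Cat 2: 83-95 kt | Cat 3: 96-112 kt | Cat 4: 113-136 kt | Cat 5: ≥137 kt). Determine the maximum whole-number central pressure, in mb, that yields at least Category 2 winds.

Category 2 begins at V = 83 kt.
Required ΔP = (83/5.9)^(1/0.649) = 14.068^1.541 ≈ 58.78 mb.
P_c ≤ 1011 − 58.78 = 952.22, so the highest integer P_c is 952 mb.

952 mb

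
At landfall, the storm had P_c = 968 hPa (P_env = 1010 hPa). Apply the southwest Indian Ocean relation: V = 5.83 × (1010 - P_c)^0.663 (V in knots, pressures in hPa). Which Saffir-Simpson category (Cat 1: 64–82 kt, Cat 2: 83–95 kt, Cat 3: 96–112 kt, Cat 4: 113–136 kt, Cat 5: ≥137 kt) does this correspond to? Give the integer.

1

ΔP = 1010 − 968 = 42 hPa.
V ≈ 5.83 × 42^0.663 = 5.83 × 11.92 ≈ 69 kt.
69 kt falls in the Category 1 band.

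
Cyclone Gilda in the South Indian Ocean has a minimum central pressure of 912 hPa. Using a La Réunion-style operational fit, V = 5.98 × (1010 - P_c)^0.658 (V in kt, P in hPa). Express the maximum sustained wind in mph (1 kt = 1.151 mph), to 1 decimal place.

140.6 mph

ΔP = 1010 − 912 = 98 hPa.
V ≈ 5.98 × 98^0.658 = 5.98 × 20.428 ≈ 122.160 kt.
122.160 × 1.151 ≈ 140.61 mph → 140.6 mph.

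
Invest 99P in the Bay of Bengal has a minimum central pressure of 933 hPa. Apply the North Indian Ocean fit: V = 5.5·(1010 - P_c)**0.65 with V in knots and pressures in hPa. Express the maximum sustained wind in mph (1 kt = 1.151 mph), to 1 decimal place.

ΔP = 1010 − 933 = 77 hPa.
V ≈ 5.5 × 77^0.65 = 5.5 × 16.835 ≈ 92.594 kt.
92.594 × 1.151 ≈ 106.58 mph → 106.6 mph.

106.6 mph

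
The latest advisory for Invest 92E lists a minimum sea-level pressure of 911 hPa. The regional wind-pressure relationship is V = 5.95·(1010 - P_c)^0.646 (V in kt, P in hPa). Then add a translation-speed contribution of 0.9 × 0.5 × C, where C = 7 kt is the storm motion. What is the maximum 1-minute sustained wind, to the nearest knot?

ΔP = 1010 − 911 = 99 hPa.
99^0.646 ≈ 19.462.
V ≈ 5.95 × 19.462 ≈ 115.8 kt.
Translation term: 0.9 × 0.5 × 7 = 3.15 kt.
Corrected V ≈ 118.95 kt → 119 kt.

119 kt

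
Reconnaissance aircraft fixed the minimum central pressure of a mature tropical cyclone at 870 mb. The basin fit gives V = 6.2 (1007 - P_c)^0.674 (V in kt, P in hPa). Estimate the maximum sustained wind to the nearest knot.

171 kt

ΔP = 1007 − 870 = 137 mb.
137^0.674 ≈ 27.552.
V ≈ 6.2 × 27.552 ≈ 170.8 kt.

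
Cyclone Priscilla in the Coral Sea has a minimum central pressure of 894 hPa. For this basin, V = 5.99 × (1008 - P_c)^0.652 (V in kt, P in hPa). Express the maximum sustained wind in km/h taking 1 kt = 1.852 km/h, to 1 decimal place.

243.3 km/h

ΔP = 1008 − 894 = 114 hPa.
V ≈ 5.99 × 114^0.652 = 5.99 × 21.933 ≈ 131.380 kt.
131.380 × 1.852 ≈ 243.32 km/h → 243.3 km/h.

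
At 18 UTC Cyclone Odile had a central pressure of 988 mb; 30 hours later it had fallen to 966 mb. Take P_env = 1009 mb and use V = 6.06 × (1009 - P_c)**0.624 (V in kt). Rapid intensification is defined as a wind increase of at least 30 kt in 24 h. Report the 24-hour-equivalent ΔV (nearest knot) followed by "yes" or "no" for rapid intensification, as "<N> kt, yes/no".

V₁: ΔP = 21, V ≈ 6.06 × 21^0.624 ≈ 40.51 kt.
V₂: ΔP = 43, V ≈ 6.06 × 43^0.624 ≈ 63.35 kt.
ΔV over 30 h = 22.84 kt → 24 h equivalent = 22.84 × 24/30 ≈ 18.27 kt.
18 kt < 30 kt ⇒ not rapid intensification.

18 kt, no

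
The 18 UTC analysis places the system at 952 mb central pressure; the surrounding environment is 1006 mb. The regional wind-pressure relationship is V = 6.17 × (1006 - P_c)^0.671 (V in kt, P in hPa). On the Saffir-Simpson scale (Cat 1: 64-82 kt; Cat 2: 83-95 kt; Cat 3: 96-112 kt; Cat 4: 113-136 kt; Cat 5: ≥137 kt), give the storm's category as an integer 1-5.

ΔP = 1006 − 952 = 54 mb.
V ≈ 6.17 × 54^0.671 = 6.17 × 14.54 ≈ 90 kt.
90 kt falls in the Category 2 band.

2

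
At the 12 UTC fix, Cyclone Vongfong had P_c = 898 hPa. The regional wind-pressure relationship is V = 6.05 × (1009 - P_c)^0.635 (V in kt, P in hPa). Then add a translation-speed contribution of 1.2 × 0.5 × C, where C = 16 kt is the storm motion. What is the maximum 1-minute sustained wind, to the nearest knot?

ΔP = 1009 − 898 = 111 hPa.
111^0.635 ≈ 19.897.
V ≈ 6.05 × 19.897 ≈ 120.4 kt.
Translation term: 1.2 × 0.5 × 16 = 9.6 kt.
Corrected V ≈ 130 kt → 130 kt.

130 kt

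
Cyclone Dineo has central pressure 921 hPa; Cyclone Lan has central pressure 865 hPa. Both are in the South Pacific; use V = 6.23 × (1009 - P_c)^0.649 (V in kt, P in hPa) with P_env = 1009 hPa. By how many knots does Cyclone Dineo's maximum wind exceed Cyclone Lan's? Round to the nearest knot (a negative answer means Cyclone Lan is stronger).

Cyclone Dineo: ΔP = 88; V ≈ 6.23 × 88^0.649 ≈ 113.88 kt.
Cyclone Lan: ΔP = 144; V ≈ 6.23 × 144^0.649 ≈ 156.77 kt.
Difference ≈ 113.88 − 156.77 = -42.89 → -43 kt.

-43 kt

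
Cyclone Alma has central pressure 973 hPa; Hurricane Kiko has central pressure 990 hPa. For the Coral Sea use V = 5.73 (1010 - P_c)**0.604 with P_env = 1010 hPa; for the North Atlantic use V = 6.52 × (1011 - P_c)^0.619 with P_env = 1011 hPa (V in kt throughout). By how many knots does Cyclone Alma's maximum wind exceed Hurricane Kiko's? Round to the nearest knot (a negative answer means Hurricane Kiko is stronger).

8 kt

Cyclone Alma: ΔP = 37; V ≈ 5.73 × 37^0.604 ≈ 50.74 kt.
Hurricane Kiko: ΔP = 21; V ≈ 6.52 × 21^0.619 ≈ 42.92 kt.
Difference ≈ 50.74 − 42.92 = 7.82 → 8 kt.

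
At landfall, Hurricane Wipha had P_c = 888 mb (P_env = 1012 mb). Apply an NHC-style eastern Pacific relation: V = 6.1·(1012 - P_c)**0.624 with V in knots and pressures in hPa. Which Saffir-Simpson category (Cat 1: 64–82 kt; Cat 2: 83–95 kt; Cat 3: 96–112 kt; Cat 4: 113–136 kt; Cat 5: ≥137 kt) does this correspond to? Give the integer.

4

ΔP = 1012 − 888 = 124 mb.
V ≈ 6.1 × 124^0.624 = 6.1 × 20.24 ≈ 123 kt.
123 kt falls in the Category 4 band.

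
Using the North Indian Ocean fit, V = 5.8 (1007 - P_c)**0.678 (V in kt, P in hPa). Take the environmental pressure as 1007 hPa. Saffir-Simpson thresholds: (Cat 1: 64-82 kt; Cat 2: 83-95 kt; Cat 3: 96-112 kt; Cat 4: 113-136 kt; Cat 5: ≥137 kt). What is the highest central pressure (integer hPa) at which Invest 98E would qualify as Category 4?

Category 4 begins at V = 113 kt.
Required ΔP = (113/5.8)^(1/0.678) = 19.483^1.475 ≈ 79.83 hPa.
P_c ≤ 1007 − 79.83 = 927.17, so the highest integer P_c is 927 hPa.

927 hPa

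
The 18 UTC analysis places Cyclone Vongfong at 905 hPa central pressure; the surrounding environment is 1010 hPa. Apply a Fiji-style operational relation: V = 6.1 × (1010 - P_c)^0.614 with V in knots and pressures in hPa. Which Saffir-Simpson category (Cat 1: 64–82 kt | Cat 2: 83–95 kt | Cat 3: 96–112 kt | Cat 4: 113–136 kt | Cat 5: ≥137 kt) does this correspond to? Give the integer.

ΔP = 1010 − 905 = 105 hPa.
V ≈ 6.1 × 105^0.614 = 6.1 × 17.42 ≈ 106 kt.
106 kt falls in the Category 3 band.

3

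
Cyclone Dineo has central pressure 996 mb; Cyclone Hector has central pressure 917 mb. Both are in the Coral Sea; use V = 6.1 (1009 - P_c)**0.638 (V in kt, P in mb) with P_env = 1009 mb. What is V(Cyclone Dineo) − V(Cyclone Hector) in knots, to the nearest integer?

-78 kt

Cyclone Dineo: ΔP = 13; V ≈ 6.1 × 13^0.638 ≈ 31.33 kt.
Cyclone Hector: ΔP = 92; V ≈ 6.1 × 92^0.638 ≈ 109.20 kt.
Difference ≈ 31.33 − 109.20 = -77.87 → -78 kt.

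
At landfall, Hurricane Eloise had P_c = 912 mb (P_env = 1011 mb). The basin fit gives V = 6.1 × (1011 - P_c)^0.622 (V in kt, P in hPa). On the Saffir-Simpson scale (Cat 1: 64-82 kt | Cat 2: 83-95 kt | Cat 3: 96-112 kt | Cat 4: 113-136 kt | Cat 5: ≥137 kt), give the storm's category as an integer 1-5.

ΔP = 1011 − 912 = 99 mb.
V ≈ 6.1 × 99^0.622 = 6.1 × 17.43 ≈ 106 kt.
106 kt falls in the Category 3 band.

3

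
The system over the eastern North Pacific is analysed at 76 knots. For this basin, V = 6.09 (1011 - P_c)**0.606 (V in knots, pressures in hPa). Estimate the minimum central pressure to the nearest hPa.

947 hPa

ΔP = (V / 6.09)^(1/0.606) = (76/6.09)^1.650.
76/6.09 = 12.479; 12.479^1.650 ≈ 64.40 hPa.
P_c = 1011 − 64.40 = 946.60 ≈ 947 hPa.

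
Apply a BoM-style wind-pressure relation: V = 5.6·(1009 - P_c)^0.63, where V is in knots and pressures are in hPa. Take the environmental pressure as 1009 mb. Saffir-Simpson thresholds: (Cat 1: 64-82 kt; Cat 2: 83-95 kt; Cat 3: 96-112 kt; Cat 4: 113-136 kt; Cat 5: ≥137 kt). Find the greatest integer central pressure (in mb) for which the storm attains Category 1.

961 mb

Category 1 begins at V = 64 kt.
Required ΔP = (64/5.6)^(1/0.63) = 11.429^1.587 ≈ 47.79 mb.
P_c ≤ 1009 − 47.79 = 961.21, so the highest integer P_c is 961 mb.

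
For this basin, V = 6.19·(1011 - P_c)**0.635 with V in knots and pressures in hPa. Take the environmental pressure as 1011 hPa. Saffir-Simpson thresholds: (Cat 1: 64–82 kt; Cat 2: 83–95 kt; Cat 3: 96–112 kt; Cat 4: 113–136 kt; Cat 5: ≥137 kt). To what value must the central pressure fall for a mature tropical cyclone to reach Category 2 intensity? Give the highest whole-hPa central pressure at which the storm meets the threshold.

Category 2 begins at V = 83 kt.
Required ΔP = (83/6.19)^(1/0.635) = 13.409^1.575 ≈ 59.62 hPa.
P_c ≤ 1011 − 59.62 = 951.38, so the highest integer P_c is 951 hPa.

951 hPa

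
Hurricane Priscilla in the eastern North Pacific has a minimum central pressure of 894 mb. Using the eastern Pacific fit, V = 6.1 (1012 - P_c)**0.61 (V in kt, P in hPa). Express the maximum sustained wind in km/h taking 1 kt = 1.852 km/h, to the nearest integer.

207 km/h

ΔP = 1012 − 894 = 118 mb.
V ≈ 6.1 × 118^0.61 = 6.1 × 18.359 ≈ 111.990 kt.
111.990 × 1.852 ≈ 207.40 km/h → 207 km/h.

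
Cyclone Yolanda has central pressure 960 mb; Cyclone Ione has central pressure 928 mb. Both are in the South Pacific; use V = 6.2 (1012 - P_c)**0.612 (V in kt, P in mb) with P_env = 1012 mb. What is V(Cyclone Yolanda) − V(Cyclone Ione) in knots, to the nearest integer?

Cyclone Yolanda: ΔP = 52; V ≈ 6.2 × 52^0.612 ≈ 69.60 kt.
Cyclone Ione: ΔP = 84; V ≈ 6.2 × 84^0.612 ≈ 93.34 kt.
Difference ≈ 69.60 − 93.34 = -23.74 → -24 kt.

-24 kt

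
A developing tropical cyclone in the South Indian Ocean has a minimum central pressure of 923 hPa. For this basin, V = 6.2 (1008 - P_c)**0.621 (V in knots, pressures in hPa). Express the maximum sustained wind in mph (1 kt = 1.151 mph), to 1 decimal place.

ΔP = 1008 − 923 = 85 hPa.
V ≈ 6.2 × 85^0.621 = 6.2 × 15.782 ≈ 97.850 kt.
97.850 × 1.151 ≈ 112.63 mph → 112.6 mph.

112.6 mph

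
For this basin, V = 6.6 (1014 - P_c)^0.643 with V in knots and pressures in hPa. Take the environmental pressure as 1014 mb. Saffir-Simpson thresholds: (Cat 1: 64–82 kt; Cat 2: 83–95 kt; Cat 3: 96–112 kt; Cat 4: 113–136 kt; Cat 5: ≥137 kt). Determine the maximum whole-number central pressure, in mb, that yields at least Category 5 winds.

Category 5 begins at V = 137 kt.
Required ΔP = (137/6.6)^(1/0.643) = 20.758^1.555 ≈ 111.81 mb.
P_c ≤ 1014 − 111.81 = 902.19, so the highest integer P_c is 902 mb.

902 mb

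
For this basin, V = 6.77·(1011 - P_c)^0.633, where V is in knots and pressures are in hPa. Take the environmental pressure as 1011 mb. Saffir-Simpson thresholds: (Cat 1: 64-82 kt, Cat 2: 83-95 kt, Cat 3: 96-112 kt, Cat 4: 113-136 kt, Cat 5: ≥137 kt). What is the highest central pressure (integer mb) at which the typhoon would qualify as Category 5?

895 mb

Category 5 begins at V = 137 kt.
Required ΔP = (137/6.77)^(1/0.633) = 20.236^1.580 ≈ 115.72 mb.
P_c ≤ 1011 − 115.72 = 895.28, so the highest integer P_c is 895 mb.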